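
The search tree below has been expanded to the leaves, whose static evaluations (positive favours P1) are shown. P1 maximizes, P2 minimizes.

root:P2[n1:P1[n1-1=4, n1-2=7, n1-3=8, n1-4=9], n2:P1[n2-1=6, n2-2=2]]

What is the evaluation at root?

6

n1 (P1): max(4, 7, 8, 9) = 9
n2 (P1): max(6, 2) = 6
root (P2): min(9, 6) = 6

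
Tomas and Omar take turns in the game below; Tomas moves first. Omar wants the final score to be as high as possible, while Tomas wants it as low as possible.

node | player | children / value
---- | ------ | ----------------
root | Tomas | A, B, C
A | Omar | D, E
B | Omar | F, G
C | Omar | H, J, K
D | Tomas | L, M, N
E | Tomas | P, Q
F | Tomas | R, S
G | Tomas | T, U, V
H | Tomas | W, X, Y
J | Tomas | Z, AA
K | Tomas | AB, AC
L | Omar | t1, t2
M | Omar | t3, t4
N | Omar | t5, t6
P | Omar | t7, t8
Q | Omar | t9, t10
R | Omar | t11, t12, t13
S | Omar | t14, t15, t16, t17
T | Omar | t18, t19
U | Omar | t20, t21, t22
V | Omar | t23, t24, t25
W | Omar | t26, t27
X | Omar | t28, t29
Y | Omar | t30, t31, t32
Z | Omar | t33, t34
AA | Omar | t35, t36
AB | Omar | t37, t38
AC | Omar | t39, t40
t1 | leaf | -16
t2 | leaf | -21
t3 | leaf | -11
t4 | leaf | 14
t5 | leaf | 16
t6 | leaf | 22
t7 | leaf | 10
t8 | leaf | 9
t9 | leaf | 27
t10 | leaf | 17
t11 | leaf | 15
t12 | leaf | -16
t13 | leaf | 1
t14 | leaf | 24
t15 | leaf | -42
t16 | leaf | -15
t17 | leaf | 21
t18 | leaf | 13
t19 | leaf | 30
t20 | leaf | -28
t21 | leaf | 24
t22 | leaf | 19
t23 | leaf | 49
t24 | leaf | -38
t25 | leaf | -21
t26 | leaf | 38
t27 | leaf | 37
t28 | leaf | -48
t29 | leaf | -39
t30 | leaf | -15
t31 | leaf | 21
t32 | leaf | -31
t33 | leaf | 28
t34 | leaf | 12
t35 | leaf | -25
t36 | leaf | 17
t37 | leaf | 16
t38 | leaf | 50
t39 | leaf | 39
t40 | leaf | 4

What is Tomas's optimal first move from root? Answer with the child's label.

A

L (Omar): max(-16, -21) = -16
M (Omar): max(-11, 14) = 14
N (Omar): max(16, 22) = 22
D (Tomas): min(-16, 14, 22) = -16
P (Omar): max(10, 9) = 10
Q (Omar): max(27, 17) = 27
E (Tomas): min(10, 27) = 10
A (Omar): max(-16, 10) = 10
R (Omar): max(15, -16, 1) = 15
S (Omar): max(24, -42, -15, 21) = 24
F (Tomas): min(15, 24) = 15
T (Omar): max(13, 30) = 30
U (Omar): max(-28, 24, 19) = 24
V (Omar): max(49, -38, -21) = 49
G (Tomas): min(30, 24, 49) = 24
B (Omar): max(15, 24) = 24
W (Omar): max(38, 37) = 38
X (Omar): max(-48, -39) = -39
Y (Omar): max(-15, 21, -31) = 21
H (Tomas): min(38, -39, 21) = -39
Z (Omar): max(28, 12) = 28
AA (Omar): max(-25, 17) = 17
J (Tomas): min(28, 17) = 17
AB (Omar): max(16, 50) = 50
AC (Omar): max(39, 4) = 39
K (Tomas): min(50, 39) = 39
C (Omar): max(-39, 17, 39) = 39
root (Tomas): min(10, 24, 39) = 10
Tomas at root wants the lowest of {A=10, B=24, C=39}, so chooses A.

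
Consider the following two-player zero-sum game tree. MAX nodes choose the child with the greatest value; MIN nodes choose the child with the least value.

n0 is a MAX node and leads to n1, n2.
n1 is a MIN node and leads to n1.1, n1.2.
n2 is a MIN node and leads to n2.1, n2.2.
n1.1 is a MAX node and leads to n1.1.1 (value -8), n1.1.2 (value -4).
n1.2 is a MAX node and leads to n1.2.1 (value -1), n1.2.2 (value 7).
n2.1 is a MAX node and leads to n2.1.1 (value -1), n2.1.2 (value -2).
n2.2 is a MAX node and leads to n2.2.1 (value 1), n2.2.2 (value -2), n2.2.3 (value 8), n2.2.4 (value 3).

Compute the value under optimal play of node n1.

n1.1 (MAX): max(-8, -4) = -4
n1.2 (MAX): max(-1, 7) = 7
n1 (MIN): min(-4, 7) = -4

-4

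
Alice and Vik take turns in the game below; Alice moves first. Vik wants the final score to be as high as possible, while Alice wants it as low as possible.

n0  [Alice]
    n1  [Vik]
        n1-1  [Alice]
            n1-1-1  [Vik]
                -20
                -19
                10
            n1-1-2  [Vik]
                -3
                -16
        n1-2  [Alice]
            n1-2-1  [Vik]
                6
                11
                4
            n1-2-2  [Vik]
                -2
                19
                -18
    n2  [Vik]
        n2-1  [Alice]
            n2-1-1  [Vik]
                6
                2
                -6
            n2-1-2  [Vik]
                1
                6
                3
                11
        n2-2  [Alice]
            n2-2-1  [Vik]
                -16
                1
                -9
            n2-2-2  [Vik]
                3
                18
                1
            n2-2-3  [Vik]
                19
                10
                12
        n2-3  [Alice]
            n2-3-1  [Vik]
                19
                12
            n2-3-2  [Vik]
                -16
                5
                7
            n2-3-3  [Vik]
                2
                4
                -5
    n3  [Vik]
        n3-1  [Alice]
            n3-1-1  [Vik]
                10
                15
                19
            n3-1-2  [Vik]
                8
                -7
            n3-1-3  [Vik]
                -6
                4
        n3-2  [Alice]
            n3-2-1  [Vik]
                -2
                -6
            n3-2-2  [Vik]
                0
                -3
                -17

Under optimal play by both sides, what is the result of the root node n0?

4

n1-1-1 (Vik): max(-20, -19, 10) = 10
n1-1-2 (Vik): max(-3, -16) = -3
n1-1 (Alice): min(10, -3) = -3
n1-2-1 (Vik): max(6, 11, 4) = 11
n1-2-2 (Vik): max(-2, 19, -18) = 19
n1-2 (Alice): min(11, 19) = 11
n1 (Vik): max(-3, 11) = 11
n2-1-1 (Vik): max(6, 2, -6) = 6
n2-1-2 (Vik): max(1, 6, 3, 11) = 11
n2-1 (Alice): min(6, 11) = 6
n2-2-1 (Vik): max(-16, 1, -9) = 1
n2-2-2 (Vik): max(3, 18, 1) = 18
n2-2-3 (Vik): max(19, 10, 12) = 19
n2-2 (Alice): min(1, 18, 19) = 1
n2-3-1 (Vik): max(19, 12) = 19
n2-3-2 (Vik): max(-16, 5, 7) = 7
n2-3-3 (Vik): max(2, 4, -5) = 4
n2-3 (Alice): min(19, 7, 4) = 4
n2 (Vik): max(6, 1, 4) = 6
n3-1-1 (Vik): max(10, 15, 19) = 19
n3-1-2 (Vik): max(8, -7) = 8
n3-1-3 (Vik): max(-6, 4) = 4
n3-1 (Alice): min(19, 8, 4) = 4
n3-2-1 (Vik): max(-2, -6) = -2
n3-2-2 (Vik): max(0, -3, -17) = 0
n3-2 (Alice): min(-2, 0) = -2
n3 (Vik): max(4, -2) = 4
n0 (Alice): min(11, 6, 4) = 4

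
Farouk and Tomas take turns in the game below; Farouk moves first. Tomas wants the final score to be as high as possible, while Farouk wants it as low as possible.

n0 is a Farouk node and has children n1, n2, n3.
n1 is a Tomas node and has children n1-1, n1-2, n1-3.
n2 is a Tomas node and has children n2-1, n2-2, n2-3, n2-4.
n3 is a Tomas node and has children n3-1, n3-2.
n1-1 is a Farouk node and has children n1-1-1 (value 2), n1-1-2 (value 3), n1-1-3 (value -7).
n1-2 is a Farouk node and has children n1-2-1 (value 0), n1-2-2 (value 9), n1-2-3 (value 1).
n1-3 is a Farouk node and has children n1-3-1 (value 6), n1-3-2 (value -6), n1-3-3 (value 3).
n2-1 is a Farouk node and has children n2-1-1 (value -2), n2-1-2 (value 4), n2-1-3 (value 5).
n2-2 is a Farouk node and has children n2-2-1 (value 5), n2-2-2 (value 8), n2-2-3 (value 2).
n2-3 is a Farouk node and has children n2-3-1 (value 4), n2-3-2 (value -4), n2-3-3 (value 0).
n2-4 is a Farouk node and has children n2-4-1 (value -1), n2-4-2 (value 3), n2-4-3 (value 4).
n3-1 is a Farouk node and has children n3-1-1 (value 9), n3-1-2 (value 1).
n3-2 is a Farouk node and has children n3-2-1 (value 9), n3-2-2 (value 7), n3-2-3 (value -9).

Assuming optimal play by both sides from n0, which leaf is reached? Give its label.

n1-2-1

n1-1 (Farouk): min(2, 3, -7) = -7
n1-2 (Farouk): min(0, 9, 1) = 0
n1-3 (Farouk): min(6, -6, 3) = -6
n1 (Tomas): max(-7, 0, -6) = 0
n2-1 (Farouk): min(-2, 4, 5) = -2
n2-2 (Farouk): min(5, 8, 2) = 2
n2-3 (Farouk): min(4, -4, 0) = -4
n2-4 (Farouk): min(-1, 3, 4) = -1
n2 (Tomas): max(-2, 2, -4, -1) = 2
n3-1 (Farouk): min(9, 1) = 1
n3-2 (Farouk): min(9, 7, -9) = -9
n3 (Tomas): max(1, -9) = 1
n0 (Farouk): min(0, 2, 1) = 0
At n0, Farouk picks n1 (lowest: 0).
At n1, Tomas picks n1-2 (highest: 0).
At n1-2, Farouk picks n1-2-1 (lowest: 0).
Terminal value 0.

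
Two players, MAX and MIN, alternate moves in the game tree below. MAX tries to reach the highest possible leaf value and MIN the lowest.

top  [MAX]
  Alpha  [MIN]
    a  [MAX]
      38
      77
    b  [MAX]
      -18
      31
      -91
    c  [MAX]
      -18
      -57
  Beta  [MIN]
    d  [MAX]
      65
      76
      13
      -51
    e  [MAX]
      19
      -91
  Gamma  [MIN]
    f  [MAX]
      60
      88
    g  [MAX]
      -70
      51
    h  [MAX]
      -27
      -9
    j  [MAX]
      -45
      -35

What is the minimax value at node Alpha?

-18

a (MAX): max(38, 77) = 77
b (MAX): max(-18, 31, -91) = 31
c (MAX): max(-18, -57) = -18
Alpha (MIN): min(77, 31, -18) = -18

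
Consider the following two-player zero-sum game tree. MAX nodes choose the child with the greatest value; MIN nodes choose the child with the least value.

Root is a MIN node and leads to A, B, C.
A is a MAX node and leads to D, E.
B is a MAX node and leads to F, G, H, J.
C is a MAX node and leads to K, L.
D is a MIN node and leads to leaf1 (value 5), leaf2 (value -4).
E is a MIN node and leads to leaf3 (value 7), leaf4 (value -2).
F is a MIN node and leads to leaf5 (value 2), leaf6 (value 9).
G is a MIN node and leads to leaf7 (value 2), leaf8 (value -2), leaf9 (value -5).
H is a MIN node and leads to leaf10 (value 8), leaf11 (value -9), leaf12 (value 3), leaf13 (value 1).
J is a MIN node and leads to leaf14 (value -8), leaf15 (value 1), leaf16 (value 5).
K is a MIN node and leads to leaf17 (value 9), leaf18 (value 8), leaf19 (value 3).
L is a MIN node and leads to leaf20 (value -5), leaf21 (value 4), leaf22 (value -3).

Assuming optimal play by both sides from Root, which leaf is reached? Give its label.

D (MIN): min(5, -4) = -4
E (MIN): min(7, -2) = -2
A (MAX): max(-4, -2) = -2
F (MIN): min(2, 9) = 2
G (MIN): min(2, -2, -5) = -5
H (MIN): min(8, -9, 3, 1) = -9
J (MIN): min(-8, 1, 5) = -8
B (MAX): max(2, -5, -9, -8) = 2
K (MIN): min(9, 8, 3) = 3
L (MIN): min(-5, 4, -3) = -5
C (MAX): max(3, -5) = 3
Root (MIN): min(-2, 2, 3) = -2
At Root, MIN picks A (lowest: -2).
At A, MAX picks E (highest: -2).
At E, MIN picks leaf4 (lowest: -2).
Terminal value -2.

leaf4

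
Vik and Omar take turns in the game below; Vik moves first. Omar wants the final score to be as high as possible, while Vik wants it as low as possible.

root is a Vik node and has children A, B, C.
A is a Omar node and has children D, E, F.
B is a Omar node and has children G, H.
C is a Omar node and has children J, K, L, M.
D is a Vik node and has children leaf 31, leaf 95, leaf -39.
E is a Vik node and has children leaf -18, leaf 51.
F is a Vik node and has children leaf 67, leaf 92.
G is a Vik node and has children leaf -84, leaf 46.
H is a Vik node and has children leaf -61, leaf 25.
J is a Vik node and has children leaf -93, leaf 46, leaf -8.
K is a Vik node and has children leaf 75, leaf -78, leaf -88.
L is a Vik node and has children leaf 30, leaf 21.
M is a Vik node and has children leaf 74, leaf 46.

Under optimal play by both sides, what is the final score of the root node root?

-61

D (Vik): min(31, 95, -39) = -39
E (Vik): min(-18, 51) = -18
F (Vik): min(67, 92) = 67
A (Omar): max(-39, -18, 67) = 67
G (Vik): min(-84, 46) = -84
H (Vik): min(-61, 25) = -61
B (Omar): max(-84, -61) = -61
J (Vik): min(-93, 46, -8) = -93
K (Vik): min(75, -78, -88) = -88
L (Vik): min(30, 21) = 21
M (Vik): min(74, 46) = 46
C (Omar): max(-93, -88, 21, 46) = 46
root (Vik): min(67, -61, 46) = -61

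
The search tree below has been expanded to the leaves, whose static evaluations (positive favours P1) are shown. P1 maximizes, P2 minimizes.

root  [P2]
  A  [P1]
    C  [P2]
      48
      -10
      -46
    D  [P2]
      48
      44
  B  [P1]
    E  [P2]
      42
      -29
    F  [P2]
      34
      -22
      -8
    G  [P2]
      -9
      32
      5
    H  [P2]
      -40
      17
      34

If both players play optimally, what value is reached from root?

-9

C (P2): min(48, -10, -46) = -46
D (P2): min(48, 44) = 44
A (P1): max(-46, 44) = 44
E (P2): min(42, -29) = -29
F (P2): min(34, -22, -8) = -22
G (P2): min(-9, 32, 5) = -9
H (P2): min(-40, 17, 34) = -40
B (P1): max(-29, -22, -9, -40) = -9
root (P2): min(44, -9) = -9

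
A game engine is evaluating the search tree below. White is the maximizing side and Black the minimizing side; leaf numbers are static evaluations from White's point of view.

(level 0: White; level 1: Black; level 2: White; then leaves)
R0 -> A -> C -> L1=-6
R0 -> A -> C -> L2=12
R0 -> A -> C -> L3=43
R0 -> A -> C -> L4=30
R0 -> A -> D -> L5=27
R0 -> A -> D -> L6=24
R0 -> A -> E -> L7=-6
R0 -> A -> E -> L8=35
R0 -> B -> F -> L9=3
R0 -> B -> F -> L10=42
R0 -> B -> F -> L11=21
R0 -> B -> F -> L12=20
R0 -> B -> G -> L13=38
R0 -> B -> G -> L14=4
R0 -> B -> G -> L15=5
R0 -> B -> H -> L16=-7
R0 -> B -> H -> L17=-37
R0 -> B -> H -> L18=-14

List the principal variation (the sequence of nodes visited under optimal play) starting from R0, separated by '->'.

R0 -> A -> D -> L5

C (White): max(-6, 12, 43, 30) = 43
D (White): max(27, 24) = 27
E (White): max(-6, 35) = 35
A (Black): min(43, 27, 35) = 27
F (White): max(3, 42, 21, 20) = 42
G (White): max(38, 4, 5) = 38
H (White): max(-7, -37, -14) = -7
B (Black): min(42, 38, -7) = -7
R0 (White): max(27, -7) = 27
At R0, White picks A (highest: 27).
At A, Black picks D (lowest: 27).
At D, White picks L5 (highest: 27).
Terminal value 27.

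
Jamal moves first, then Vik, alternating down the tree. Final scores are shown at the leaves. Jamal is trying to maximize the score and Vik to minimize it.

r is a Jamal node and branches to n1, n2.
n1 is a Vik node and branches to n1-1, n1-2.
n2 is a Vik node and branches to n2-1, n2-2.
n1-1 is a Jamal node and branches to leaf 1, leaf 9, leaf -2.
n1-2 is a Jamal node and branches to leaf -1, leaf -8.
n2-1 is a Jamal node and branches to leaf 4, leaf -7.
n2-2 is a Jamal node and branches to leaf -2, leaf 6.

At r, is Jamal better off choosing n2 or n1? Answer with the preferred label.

n2

n2-1 (Jamal): max(4, -7) = 4
n2-2 (Jamal): max(-2, 6) = 6
n2 (Vik): min(4, 6) = 4
n1-1 (Jamal): max(1, 9, -2) = 9
n1-2 (Jamal): max(-1, -8) = -1
n1 (Vik): min(9, -1) = -1
Jamal prefers the higher value; n2=4, n1=-1. n2 is better since 4 > -1.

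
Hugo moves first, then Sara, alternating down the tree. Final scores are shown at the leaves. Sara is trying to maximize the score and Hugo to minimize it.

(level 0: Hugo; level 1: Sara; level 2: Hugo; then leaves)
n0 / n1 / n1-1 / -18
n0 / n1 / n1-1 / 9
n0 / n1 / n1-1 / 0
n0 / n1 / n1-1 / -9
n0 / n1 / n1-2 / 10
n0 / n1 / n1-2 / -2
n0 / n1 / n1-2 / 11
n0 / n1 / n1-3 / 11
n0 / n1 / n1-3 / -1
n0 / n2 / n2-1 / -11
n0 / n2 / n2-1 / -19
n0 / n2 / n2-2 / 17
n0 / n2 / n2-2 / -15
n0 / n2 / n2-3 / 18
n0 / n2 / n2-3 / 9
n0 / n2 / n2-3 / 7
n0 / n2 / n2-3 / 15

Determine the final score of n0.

n1-1 (Hugo): min(-18, 9, 0, -9) = -18
n1-2 (Hugo): min(10, -2, 11) = -2
n1-3 (Hugo): min(11, -1) = -1
n1 (Sara): max(-18, -2, -1) = -1
n2-1 (Hugo): min(-11, -19) = -19
n2-2 (Hugo): min(17, -15) = -15
n2-3 (Hugo): min(18, 9, 7, 15) = 7
n2 (Sara): max(-19, -15, 7) = 7
n0 (Hugo): min(-1, 7) = -1

-1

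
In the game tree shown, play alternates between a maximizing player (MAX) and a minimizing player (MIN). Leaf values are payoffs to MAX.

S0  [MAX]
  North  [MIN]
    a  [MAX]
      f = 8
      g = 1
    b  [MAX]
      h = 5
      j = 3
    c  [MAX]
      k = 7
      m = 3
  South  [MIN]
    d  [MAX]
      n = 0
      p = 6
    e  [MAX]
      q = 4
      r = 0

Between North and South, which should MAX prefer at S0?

North

a (MAX): max(8, 1) = 8
b (MAX): max(5, 3) = 5
c (MAX): max(7, 3) = 7
North (MIN): min(8, 5, 7) = 5
d (MAX): max(0, 6) = 6
e (MAX): max(4, 0) = 4
South (MIN): min(6, 4) = 4
MAX prefers the higher value; North=5, South=4. North is better since 5 > 4.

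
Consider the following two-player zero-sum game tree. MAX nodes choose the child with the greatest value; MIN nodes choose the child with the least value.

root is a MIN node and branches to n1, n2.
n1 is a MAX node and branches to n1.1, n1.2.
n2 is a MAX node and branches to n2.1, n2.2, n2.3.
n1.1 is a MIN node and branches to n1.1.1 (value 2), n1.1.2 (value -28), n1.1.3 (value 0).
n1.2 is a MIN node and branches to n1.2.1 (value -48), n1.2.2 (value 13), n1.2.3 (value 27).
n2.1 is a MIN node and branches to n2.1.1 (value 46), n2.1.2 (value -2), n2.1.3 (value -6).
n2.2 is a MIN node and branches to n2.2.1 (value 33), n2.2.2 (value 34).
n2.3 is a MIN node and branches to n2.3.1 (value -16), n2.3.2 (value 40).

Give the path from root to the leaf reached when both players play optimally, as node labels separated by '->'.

root -> n1 -> n1.1 -> n1.1.2

n1.1 (MIN): min(2, -28, 0) = -28
n1.2 (MIN): min(-48, 13, 27) = -48
n1 (MAX): max(-28, -48) = -28
n2.1 (MIN): min(46, -2, -6) = -6
n2.2 (MIN): min(33, 34) = 33
n2.3 (MIN): min(-16, 40) = -16
n2 (MAX): max(-6, 33, -16) = 33
root (MIN): min(-28, 33) = -28
At root, MIN picks n1 (lowest: -28).
At n1, MAX picks n1.1 (highest: -28).
At n1.1, MIN picks n1.1.2 (lowest: -28).
Terminal value -28.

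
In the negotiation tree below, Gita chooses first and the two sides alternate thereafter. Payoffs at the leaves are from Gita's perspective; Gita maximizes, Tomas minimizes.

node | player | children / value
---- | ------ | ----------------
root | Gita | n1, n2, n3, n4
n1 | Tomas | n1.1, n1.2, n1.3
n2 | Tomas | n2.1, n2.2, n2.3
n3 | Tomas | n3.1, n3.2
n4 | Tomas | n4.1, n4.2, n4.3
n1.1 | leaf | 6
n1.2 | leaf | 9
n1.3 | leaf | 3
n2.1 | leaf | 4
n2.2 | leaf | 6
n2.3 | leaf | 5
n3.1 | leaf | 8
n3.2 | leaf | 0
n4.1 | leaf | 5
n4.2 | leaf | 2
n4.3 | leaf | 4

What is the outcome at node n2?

n2 (Tomas): min(4, 6, 5) = 4

4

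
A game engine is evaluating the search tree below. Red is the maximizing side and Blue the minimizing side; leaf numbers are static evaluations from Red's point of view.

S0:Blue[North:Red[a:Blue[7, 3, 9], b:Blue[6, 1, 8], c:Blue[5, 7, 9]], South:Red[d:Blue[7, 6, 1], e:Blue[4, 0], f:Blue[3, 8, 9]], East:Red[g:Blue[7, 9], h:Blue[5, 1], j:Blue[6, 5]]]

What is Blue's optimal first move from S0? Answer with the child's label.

South

a (Blue): min(7, 3, 9) = 3
b (Blue): min(6, 1, 8) = 1
c (Blue): min(5, 7, 9) = 5
North (Red): max(3, 1, 5) = 5
d (Blue): min(7, 6, 1) = 1
e (Blue): min(4, 0) = 0
f (Blue): min(3, 8, 9) = 3
South (Red): max(1, 0, 3) = 3
g (Blue): min(7, 9) = 7
h (Blue): min(5, 1) = 1
j (Blue): min(6, 5) = 5
East (Red): max(7, 1, 5) = 7
S0 (Blue): min(5, 3, 7) = 3
Blue at S0 wants the lowest of {North=5, South=3, East=7}, so chooses South.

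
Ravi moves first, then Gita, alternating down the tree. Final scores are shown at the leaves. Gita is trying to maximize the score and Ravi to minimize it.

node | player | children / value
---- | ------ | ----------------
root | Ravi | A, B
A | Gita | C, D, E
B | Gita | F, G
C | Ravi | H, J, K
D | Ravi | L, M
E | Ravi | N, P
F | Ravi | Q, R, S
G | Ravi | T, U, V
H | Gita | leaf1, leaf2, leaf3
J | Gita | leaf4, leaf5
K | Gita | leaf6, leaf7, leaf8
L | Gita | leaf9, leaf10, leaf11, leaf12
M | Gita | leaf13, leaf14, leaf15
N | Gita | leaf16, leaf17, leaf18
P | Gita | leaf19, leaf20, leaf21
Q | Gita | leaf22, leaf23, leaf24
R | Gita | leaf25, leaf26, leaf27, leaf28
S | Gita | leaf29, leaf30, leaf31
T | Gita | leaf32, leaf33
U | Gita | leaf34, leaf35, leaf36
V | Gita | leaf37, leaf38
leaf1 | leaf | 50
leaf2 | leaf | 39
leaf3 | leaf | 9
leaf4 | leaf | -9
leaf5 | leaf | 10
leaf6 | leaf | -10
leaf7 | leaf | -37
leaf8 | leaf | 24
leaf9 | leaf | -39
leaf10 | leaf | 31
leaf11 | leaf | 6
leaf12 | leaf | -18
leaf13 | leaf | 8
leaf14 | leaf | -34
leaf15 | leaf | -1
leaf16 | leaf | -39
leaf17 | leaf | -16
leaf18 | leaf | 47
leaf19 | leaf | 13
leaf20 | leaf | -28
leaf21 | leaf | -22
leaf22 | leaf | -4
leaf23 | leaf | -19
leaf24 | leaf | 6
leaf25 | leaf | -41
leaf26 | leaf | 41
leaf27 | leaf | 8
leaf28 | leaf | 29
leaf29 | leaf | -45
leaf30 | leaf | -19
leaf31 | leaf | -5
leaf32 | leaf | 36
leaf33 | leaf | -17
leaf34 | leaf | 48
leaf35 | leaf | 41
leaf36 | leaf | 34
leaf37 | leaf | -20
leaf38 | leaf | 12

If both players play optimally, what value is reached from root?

H (Gita): max(50, 39, 9) = 50
J (Gita): max(-9, 10) = 10
K (Gita): max(-10, -37, 24) = 24
C (Ravi): min(50, 10, 24) = 10
L (Gita): max(-39, 31, 6, -18) = 31
M (Gita): max(8, -34, -1) = 8
D (Ravi): min(31, 8) = 8
N (Gita): max(-39, -16, 47) = 47
P (Gita): max(13, -28, -22) = 13
E (Ravi): min(47, 13) = 13
A (Gita): max(10, 8, 13) = 13
Q (Gita): max(-4, -19, 6) = 6
R (Gita): max(-41, 41, 8, 29) = 41
S (Gita): max(-45, -19, -5) = -5
F (Ravi): min(6, 41, -5) = -5
T (Gita): max(36, -17) = 36
U (Gita): max(48, 41, 34) = 48
V (Gita): max(-20, 12) = 12
G (Ravi): min(36, 48, 12) = 12
B (Gita): max(-5, 12) = 12
root (Ravi): min(13, 12) = 12

12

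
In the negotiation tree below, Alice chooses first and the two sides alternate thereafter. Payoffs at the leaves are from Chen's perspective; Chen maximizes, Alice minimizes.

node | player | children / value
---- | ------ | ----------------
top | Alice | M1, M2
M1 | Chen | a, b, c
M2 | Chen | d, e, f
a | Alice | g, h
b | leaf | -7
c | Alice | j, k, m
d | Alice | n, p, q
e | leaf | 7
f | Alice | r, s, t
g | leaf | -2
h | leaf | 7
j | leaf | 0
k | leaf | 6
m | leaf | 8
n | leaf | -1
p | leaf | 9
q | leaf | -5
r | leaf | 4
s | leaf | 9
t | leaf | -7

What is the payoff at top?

a (Alice): min(-2, 7) = -2
c (Alice): min(0, 6, 8) = 0
M1 (Chen): max(-2, -7, 0) = 0
d (Alice): min(-1, 9, -5) = -5
f (Alice): min(4, 9, -7) = -7
M2 (Chen): max(-5, 7, -7) = 7
top (Alice): min(0, 7) = 0

0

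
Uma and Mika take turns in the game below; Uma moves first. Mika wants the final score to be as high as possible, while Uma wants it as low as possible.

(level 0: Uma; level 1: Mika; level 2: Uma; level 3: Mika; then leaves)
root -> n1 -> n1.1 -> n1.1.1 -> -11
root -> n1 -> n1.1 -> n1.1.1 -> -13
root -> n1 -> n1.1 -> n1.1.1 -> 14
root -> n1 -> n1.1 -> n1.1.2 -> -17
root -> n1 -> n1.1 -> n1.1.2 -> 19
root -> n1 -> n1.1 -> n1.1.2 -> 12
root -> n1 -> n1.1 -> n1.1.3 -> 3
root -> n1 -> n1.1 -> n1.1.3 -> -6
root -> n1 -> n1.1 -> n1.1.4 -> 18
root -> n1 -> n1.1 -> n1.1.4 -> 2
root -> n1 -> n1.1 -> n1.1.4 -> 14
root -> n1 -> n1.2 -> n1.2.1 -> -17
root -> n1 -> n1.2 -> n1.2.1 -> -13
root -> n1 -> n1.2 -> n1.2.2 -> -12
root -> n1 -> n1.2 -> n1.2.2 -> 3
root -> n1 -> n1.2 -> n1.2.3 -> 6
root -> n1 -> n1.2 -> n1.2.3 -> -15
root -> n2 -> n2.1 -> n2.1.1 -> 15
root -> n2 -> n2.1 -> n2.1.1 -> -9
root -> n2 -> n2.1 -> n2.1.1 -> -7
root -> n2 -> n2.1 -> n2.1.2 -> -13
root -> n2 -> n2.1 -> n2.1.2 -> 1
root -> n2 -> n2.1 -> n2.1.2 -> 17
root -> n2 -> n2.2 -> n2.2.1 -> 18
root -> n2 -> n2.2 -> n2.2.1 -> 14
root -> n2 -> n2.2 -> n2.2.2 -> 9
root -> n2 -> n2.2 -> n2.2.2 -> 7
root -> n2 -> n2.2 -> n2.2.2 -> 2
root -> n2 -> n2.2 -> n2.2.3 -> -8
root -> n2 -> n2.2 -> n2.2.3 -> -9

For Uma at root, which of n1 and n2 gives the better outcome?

n1.1.1 (Mika): max(-11, -13, 14) = 14
n1.1.2 (Mika): max(-17, 19, 12) = 19
n1.1.3 (Mika): max(3, -6) = 3
n1.1.4 (Mika): max(18, 2, 14) = 18
n1.1 (Uma): min(14, 19, 3, 18) = 3
n1.2.1 (Mika): max(-17, -13) = -13
n1.2.2 (Mika): max(-12, 3) = 3
n1.2.3 (Mika): max(6, -15) = 6
n1.2 (Uma): min(-13, 3, 6) = -13
n1 (Mika): max(3, -13) = 3
n2.1.1 (Mika): max(15, -9, -7) = 15
n2.1.2 (Mika): max(-13, 1, 17) = 17
n2.1 (Uma): min(15, 17) = 15
n2.2.1 (Mika): max(18, 14) = 18
n2.2.2 (Mika): max(9, 7, 2) = 9
n2.2.3 (Mika): max(-8, -9) = -8
n2.2 (Uma): min(18, 9, -8) = -8
n2 (Mika): max(15, -8) = 15
Uma prefers the lower value; n1=3, n2=15. n1 is better since 3 < 15.

n1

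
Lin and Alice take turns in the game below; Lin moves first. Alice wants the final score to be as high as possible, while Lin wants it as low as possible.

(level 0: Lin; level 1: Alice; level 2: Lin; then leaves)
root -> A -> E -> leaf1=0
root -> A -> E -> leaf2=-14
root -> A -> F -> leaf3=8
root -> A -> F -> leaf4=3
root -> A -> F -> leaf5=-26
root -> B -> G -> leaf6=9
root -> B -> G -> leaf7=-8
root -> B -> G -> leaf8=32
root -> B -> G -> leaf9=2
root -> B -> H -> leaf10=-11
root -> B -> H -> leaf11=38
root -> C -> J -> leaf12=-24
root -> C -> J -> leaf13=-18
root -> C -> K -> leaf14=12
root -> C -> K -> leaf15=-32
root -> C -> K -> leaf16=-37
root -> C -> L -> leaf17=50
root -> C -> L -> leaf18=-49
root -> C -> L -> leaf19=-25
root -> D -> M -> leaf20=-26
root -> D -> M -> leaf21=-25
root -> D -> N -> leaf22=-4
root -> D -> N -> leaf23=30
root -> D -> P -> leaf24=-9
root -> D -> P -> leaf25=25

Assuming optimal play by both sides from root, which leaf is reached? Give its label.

leaf12

E (Lin): min(0, -14) = -14
F (Lin): min(8, 3, -26) = -26
A (Alice): max(-14, -26) = -14
G (Lin): min(9, -8, 32, 2) = -8
H (Lin): min(-11, 38) = -11
B (Alice): max(-8, -11) = -8
J (Lin): min(-24, -18) = -24
K (Lin): min(12, -32, -37) = -37
L (Lin): min(50, -49, -25) = -49
C (Alice): max(-24, -37, -49) = -24
M (Lin): min(-26, -25) = -26
N (Lin): min(-4, 30) = -4
P (Lin): min(-9, 25) = -9
D (Alice): max(-26, -4, -9) = -4
root (Lin): min(-14, -8, -24, -4) = -24
At root, Lin picks C (lowest: -24).
At C, Alice picks J (highest: -24).
At J, Lin picks leaf12 (lowest: -24).
Terminal value -24.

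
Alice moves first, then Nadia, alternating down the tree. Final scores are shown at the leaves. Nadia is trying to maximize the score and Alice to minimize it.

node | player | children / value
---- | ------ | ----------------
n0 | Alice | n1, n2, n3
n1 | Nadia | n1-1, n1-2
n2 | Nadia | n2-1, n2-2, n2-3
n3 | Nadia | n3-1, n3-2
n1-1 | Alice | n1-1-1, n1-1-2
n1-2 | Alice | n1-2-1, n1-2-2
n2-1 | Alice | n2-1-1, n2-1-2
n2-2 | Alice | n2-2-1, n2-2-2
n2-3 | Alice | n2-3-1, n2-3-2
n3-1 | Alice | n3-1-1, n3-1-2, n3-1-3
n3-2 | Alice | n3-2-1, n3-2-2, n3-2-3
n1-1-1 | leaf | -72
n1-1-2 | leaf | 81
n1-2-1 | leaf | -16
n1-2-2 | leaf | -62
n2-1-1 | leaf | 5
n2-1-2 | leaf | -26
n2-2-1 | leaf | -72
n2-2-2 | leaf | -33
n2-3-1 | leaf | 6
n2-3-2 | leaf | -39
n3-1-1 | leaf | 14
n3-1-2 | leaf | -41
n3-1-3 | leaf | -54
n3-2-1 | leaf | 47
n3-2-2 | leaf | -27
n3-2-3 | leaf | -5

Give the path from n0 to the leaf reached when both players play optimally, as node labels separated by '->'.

n1-1 (Alice): min(-72, 81) = -72
n1-2 (Alice): min(-16, -62) = -62
n1 (Nadia): max(-72, -62) = -62
n2-1 (Alice): min(5, -26) = -26
n2-2 (Alice): min(-72, -33) = -72
n2-3 (Alice): min(6, -39) = -39
n2 (Nadia): max(-26, -72, -39) = -26
n3-1 (Alice): min(14, -41, -54) = -54
n3-2 (Alice): min(47, -27, -5) = -27
n3 (Nadia): max(-54, -27) = -27
n0 (Alice): min(-62, -26, -27) = -62
At n0, Alice picks n1 (lowest: -62).
At n1, Nadia picks n1-2 (highest: -62).
At n1-2, Alice picks n1-2-2 (lowest: -62).
Terminal value -62.

n0 -> n1 -> n1-2 -> n1-2-2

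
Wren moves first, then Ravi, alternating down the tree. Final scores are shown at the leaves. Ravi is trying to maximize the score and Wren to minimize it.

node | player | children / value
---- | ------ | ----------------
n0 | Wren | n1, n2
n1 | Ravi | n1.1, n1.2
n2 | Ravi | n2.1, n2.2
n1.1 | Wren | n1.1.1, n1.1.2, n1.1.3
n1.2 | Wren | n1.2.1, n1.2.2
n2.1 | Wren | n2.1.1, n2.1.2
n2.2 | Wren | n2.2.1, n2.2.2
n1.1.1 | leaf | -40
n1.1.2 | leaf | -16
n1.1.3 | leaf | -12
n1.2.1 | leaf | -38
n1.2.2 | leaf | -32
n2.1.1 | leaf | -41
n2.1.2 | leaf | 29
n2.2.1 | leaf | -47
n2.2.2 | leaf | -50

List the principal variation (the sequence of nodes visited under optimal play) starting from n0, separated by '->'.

n1.1 (Wren): min(-40, -16, -12) = -40
n1.2 (Wren): min(-38, -32) = -38
n1 (Ravi): max(-40, -38) = -38
n2.1 (Wren): min(-41, 29) = -41
n2.2 (Wren): min(-47, -50) = -50
n2 (Ravi): max(-41, -50) = -41
n0 (Wren): min(-38, -41) = -41
At n0, Wren picks n2 (lowest: -41).
At n2, Ravi picks n2.1 (highest: -41).
At n2.1, Wren picks n2.1.1 (lowest: -41).
Terminal value -41.

n0 -> n2 -> n2.1 -> n2.1.1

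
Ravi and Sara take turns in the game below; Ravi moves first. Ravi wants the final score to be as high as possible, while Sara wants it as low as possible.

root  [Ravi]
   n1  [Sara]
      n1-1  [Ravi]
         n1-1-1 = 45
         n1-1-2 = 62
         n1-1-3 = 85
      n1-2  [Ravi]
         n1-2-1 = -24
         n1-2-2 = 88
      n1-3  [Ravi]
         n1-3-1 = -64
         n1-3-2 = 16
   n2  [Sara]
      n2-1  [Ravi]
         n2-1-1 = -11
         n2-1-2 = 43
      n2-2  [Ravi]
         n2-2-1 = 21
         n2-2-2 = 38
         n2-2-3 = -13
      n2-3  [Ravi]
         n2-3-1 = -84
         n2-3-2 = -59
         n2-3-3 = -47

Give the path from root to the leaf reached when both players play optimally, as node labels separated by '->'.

root -> n1 -> n1-3 -> n1-3-2

n1-1 (Ravi): max(45, 62, 85) = 85
n1-2 (Ravi): max(-24, 88) = 88
n1-3 (Ravi): max(-64, 16) = 16
n1 (Sara): min(85, 88, 16) = 16
n2-1 (Ravi): max(-11, 43) = 43
n2-2 (Ravi): max(21, 38, -13) = 38
n2-3 (Ravi): max(-84, -59, -47) = -47
n2 (Sara): min(43, 38, -47) = -47
root (Ravi): max(16, -47) = 16
At root, Ravi picks n1 (highest: 16).
At n1, Sara picks n1-3 (lowest: 16).
At n1-3, Ravi picks n1-3-2 (highest: 16).
Terminal value 16.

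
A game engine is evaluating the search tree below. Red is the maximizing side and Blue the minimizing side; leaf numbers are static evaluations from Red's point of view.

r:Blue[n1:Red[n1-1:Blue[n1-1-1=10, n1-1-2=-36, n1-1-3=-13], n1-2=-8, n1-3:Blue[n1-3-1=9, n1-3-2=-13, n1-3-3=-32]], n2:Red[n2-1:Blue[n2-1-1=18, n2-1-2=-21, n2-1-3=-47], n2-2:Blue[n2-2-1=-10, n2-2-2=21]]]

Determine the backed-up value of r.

n1-1 (Blue): min(10, -36, -13) = -36
n1-3 (Blue): min(9, -13, -32) = -32
n1 (Red): max(-36, -8, -32) = -8
n2-1 (Blue): min(18, -21, -47) = -47
n2-2 (Blue): min(-10, 21) = -10
n2 (Red): max(-47, -10) = -10
r (Blue): min(-8, -10) = -10

-10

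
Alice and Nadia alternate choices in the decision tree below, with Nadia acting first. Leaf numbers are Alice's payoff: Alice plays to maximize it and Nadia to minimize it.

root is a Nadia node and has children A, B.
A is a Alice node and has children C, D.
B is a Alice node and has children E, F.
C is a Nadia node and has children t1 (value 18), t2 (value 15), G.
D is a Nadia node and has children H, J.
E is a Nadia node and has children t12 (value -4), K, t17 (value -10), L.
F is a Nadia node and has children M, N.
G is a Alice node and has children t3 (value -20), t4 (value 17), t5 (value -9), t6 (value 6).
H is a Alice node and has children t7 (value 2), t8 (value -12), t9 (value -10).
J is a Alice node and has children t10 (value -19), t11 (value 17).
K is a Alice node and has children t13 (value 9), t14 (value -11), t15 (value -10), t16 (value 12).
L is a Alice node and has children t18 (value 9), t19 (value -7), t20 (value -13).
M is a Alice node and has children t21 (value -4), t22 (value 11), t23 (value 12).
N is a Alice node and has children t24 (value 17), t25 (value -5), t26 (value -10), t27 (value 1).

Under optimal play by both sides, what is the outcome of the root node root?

12

G (Alice): max(-20, 17, -9, 6) = 17
C (Nadia): min(18, 15, 17) = 15
H (Alice): max(2, -12, -10) = 2
J (Alice): max(-19, 17) = 17
D (Nadia): min(2, 17) = 2
A (Alice): max(15, 2) = 15
K (Alice): max(9, -11, -10, 12) = 12
L (Alice): max(9, -7, -13) = 9
E (Nadia): min(-4, 12, -10, 9) = -10
M (Alice): max(-4, 11, 12) = 12
N (Alice): max(17, -5, -10, 1) = 17
F (Nadia): min(12, 17) = 12
B (Alice): max(-10, 12) = 12
root (Nadia): min(15, 12) = 12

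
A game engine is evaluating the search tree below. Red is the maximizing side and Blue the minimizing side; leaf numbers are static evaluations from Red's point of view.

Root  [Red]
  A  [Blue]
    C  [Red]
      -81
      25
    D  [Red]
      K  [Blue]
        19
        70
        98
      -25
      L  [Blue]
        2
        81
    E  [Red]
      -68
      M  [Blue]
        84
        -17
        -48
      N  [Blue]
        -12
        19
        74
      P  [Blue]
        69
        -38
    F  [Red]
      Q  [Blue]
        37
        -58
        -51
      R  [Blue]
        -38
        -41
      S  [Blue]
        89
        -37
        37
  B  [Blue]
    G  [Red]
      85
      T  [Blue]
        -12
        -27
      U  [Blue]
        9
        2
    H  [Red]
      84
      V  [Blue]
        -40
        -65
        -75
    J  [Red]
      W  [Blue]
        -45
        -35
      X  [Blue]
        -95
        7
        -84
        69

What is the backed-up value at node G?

85

T (Blue): min(-12, -27) = -27
U (Blue): min(9, 2) = 2
G (Red): max(85, -27, 2) = 85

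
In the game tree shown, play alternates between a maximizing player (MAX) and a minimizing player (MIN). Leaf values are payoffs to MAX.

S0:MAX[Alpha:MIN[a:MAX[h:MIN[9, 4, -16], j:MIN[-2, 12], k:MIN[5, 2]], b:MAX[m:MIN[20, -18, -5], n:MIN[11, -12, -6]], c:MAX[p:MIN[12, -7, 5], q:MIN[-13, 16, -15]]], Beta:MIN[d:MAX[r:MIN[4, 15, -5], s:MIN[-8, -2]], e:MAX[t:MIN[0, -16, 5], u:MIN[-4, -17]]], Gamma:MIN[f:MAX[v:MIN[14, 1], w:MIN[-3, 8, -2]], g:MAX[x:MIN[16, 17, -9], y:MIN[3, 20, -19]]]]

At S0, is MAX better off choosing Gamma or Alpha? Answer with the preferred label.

v (MIN): min(14, 1) = 1
w (MIN): min(-3, 8, -2) = -3
f (MAX): max(1, -3) = 1
x (MIN): min(16, 17, -9) = -9
y (MIN): min(3, 20, -19) = -19
g (MAX): max(-9, -19) = -9
Gamma (MIN): min(1, -9) = -9
h (MIN): min(9, 4, -16) = -16
j (MIN): min(-2, 12) = -2
k (MIN): min(5, 2) = 2
a (MAX): max(-16, -2, 2) = 2
m (MIN): min(20, -18, -5) = -18
n (MIN): min(11, -12, -6) = -12
b (MAX): max(-18, -12) = -12
p (MIN): min(12, -7, 5) = -7
q (MIN): min(-13, 16, -15) = -15
c (MAX): max(-7, -15) = -7
Alpha (MIN): min(2, -12, -7) = -12
MAX prefers the higher value; Gamma=-9, Alpha=-12. Gamma is better since -9 > -12.

Gamma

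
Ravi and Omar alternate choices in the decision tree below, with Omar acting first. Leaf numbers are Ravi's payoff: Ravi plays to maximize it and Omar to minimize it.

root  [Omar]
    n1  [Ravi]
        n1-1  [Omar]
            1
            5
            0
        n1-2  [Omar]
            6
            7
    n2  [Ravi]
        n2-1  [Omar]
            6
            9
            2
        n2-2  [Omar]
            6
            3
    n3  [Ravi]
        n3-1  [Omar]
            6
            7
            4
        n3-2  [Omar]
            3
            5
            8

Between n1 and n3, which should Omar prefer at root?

n3

n1-1 (Omar): min(1, 5, 0) = 0
n1-2 (Omar): min(6, 7) = 6
n1 (Ravi): max(0, 6) = 6
n3-1 (Omar): min(6, 7, 4) = 4
n3-2 (Omar): min(3, 5, 8) = 3
n3 (Ravi): max(4, 3) = 4
Omar prefers the lower value; n1=6, n3=4. n3 is better since 4 < 6.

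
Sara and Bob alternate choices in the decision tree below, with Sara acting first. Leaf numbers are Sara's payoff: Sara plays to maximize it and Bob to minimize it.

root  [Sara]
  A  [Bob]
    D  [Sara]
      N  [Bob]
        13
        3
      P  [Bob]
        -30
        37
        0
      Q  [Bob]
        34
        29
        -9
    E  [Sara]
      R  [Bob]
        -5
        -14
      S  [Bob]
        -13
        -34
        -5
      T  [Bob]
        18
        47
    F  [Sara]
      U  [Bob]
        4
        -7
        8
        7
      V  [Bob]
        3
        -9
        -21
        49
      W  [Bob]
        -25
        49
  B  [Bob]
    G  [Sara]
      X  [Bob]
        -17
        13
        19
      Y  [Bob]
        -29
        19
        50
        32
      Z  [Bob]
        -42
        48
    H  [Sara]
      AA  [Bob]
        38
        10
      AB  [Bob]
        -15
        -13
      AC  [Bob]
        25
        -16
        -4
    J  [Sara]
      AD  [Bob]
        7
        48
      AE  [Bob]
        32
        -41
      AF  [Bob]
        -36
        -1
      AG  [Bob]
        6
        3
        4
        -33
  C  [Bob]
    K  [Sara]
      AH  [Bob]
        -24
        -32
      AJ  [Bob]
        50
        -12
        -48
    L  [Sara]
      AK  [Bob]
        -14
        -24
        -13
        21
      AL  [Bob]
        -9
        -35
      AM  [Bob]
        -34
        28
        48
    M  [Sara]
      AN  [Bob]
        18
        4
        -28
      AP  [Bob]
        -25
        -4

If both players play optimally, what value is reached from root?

-7

N (Bob): min(13, 3) = 3
P (Bob): min(-30, 37, 0) = -30
Q (Bob): min(34, 29, -9) = -9
D (Sara): max(3, -30, -9) = 3
R (Bob): min(-5, -14) = -14
S (Bob): min(-13, -34, -5) = -34
T (Bob): min(18, 47) = 18
E (Sara): max(-14, -34, 18) = 18
U (Bob): min(4, -7, 8, 7) = -7
V (Bob): min(3, -9, -21, 49) = -21
W (Bob): min(-25, 49) = -25
F (Sara): max(-7, -21, -25) = -7
A (Bob): min(3, 18, -7) = -7
X (Bob): min(-17, 13, 19) = -17
Y (Bob): min(-29, 19, 50, 32) = -29
Z (Bob): min(-42, 48) = -42
G (Sara): max(-17, -29, -42) = -17
AA (Bob): min(38, 10) = 10
AB (Bob): min(-15, -13) = -15
AC (Bob): min(25, -16, -4) = -16
H (Sara): max(10, -15, -16) = 10
AD (Bob): min(7, 48) = 7
AE (Bob): min(32, -41) = -41
AF (Bob): min(-36, -1) = -36
AG (Bob): min(6, 3, 4, -33) = -33
J (Sara): max(7, -41, -36, -33) = 7
B (Bob): min(-17, 10, 7) = -17
AH (Bob): min(-24, -32) = -32
AJ (Bob): min(50, -12, -48) = -48
K (Sara): max(-32, -48) = -32
AK (Bob): min(-14, -24, -13, 21) = -24
AL (Bob): min(-9, -35) = -35
AM (Bob): min(-34, 28, 48) = -34
L (Sara): max(-24, -35, -34) = -24
AN (Bob): min(18, 4, -28) = -28
AP (Bob): min(-25, -4) = -25
M (Sara): max(-28, -25) = -25
C (Bob): min(-32, -24, -25) = -32
root (Sara): max(-7, -17, -32) = -7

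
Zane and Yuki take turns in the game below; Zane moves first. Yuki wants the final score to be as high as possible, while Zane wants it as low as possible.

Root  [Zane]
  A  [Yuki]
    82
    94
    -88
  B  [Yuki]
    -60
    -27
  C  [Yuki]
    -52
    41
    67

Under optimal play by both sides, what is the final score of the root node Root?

-27

A (Yuki): max(82, 94, -88) = 94
B (Yuki): max(-60, -27) = -27
C (Yuki): max(-52, 41, 67) = 67
Root (Zane): min(94, -27, 67) = -27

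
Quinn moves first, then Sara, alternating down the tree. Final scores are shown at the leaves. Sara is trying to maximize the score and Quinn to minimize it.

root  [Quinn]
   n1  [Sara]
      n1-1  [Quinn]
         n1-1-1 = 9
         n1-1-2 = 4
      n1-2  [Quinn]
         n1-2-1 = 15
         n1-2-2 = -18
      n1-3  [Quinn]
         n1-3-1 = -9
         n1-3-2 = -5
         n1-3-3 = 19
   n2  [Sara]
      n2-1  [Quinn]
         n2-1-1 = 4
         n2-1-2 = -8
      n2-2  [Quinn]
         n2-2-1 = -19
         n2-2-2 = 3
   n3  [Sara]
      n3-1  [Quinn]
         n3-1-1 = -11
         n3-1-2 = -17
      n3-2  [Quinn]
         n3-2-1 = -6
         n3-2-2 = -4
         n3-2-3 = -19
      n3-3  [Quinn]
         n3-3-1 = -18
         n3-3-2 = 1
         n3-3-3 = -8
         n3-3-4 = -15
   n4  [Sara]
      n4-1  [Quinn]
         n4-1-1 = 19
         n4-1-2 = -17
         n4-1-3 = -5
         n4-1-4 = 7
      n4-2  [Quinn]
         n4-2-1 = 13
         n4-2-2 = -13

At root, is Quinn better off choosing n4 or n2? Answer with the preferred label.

n4-1 (Quinn): min(19, -17, -5, 7) = -17
n4-2 (Quinn): min(13, -13) = -13
n4 (Sara): max(-17, -13) = -13
n2-1 (Quinn): min(4, -8) = -8
n2-2 (Quinn): min(-19, 3) = -19
n2 (Sara): max(-8, -19) = -8
Quinn prefers the lower value; n4=-13, n2=-8. n4 is better since -13 < -8.

n4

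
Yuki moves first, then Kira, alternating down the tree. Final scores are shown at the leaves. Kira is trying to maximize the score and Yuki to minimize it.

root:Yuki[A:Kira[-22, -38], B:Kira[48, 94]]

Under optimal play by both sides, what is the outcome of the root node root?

-22

A (Kira): max(-22, -38) = -22
B (Kira): max(48, 94) = 94
root (Yuki): min(-22, 94) = -22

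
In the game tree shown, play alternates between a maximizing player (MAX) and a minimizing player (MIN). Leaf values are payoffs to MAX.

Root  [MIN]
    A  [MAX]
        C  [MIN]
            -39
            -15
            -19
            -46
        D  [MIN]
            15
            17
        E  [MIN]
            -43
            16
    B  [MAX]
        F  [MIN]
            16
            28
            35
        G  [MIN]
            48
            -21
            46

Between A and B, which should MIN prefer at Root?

A

C (MIN): min(-39, -15, -19, -46) = -46
D (MIN): min(15, 17) = 15
E (MIN): min(-43, 16) = -43
A (MAX): max(-46, 15, -43) = 15
F (MIN): min(16, 28, 35) = 16
G (MIN): min(48, -21, 46) = -21
B (MAX): max(16, -21) = 16
MIN prefers the lower value; A=15, B=16. A is better since 15 < 16.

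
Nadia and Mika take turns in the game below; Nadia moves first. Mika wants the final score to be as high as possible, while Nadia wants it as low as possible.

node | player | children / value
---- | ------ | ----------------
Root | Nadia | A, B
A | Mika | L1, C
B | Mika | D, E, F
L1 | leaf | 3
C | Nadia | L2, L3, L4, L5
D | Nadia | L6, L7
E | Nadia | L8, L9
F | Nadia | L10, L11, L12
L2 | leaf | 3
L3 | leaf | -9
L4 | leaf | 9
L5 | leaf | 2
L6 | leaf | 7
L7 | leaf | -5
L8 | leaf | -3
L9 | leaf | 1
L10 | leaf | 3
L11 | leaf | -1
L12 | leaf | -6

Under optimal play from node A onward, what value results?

C (Nadia): min(3, -9, 9, 2) = -9
A (Mika): max(3, -9) = 3

3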